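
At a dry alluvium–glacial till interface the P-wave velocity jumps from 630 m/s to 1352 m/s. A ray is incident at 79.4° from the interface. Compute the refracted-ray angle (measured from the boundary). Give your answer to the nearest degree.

Angle from the normal: 90° − 79.4° = 10.6°.
sin θ₁/V₁ = sin θ₂/V₂ ⇒ sin θ₂ = 1352·sin 10.6°/630 = 1352·0.1840/630 = 0.3948.
θ₂ = arcsin 0.3948 = 23.25° from the normal.
From the interface: 90° − 23.25° = 66.75°.

67°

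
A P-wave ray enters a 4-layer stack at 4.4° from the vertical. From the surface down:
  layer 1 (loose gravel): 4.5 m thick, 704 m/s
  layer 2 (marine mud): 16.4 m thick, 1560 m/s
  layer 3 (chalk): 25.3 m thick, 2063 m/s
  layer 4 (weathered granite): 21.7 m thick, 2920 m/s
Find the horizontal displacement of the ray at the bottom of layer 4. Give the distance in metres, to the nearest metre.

16 m

Apply Snell's law at each interface; in layer i the horizontal offset is hᵢ·tan θᵢ.
Layer 1: θ = 4.40°; offset = 4.5·tan 4.40° = 0.346 m.
Layer 2: sin θ = 1560·sin 4.4°/704 = 0.1700, θ = 9.79°; offset = 16.4·tan 9.79° = 2.829 m.
Layer 3: sin θ = 2063·sin 4.4°/704 = 0.2248, θ = 12.99°; offset = 25.3·tan 12.99° = 5.837 m.
Layer 4: sin θ = 2920·sin 4.4°/704 = 0.3182, θ = 18.55°; offset = 21.7·tan 18.55° = 7.284 m.
Summing the layer offsets gives 16.297 m.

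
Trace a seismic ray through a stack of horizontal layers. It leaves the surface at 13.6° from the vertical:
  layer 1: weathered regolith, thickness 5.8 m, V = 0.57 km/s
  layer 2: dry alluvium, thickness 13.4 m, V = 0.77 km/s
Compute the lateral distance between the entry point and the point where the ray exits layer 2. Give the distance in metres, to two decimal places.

5.89 m

Apply Snell's law at each interface; in layer i the horizontal offset is hᵢ·tan θᵢ.
Layer 1: θ = 13.60°; offset = 5.8·tan 13.60° = 1.4032 m.
Layer 2: sin θ = 0.77·sin 13.6°/0.57 = 0.3176, θ = 18.52°; offset = 13.4·tan 18.52° = 4.4890 m.
Summing the layer offsets gives 5.8921 m.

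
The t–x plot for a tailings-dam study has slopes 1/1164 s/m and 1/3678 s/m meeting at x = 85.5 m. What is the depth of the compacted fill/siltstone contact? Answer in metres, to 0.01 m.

h = (x_cross/2)·√((V₂−V₁)/(V₂+V₁)).
(V₂−V₁)/(V₂+V₁) = (3678−1164)/(3678+1164) = 0.5192; √ = 0.7206.
h = (85.5/2)·0.7206 = 30.80 m.

30.80 m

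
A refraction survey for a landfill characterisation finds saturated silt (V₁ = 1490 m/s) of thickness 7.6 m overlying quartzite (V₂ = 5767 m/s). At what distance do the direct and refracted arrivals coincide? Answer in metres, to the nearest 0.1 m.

19.8 m

θ_c = arcsin(1490/5767) = 14.97°, so cos θ_c = 0.9660 and tᵢ = 2h cos θ_c/V₁ = 0.0099 s.
At crossover x/V₁ = x/V₂ + tᵢ ⇒ x = tᵢ/(1/V₁ − 1/V₂) = 0.00985/(6.7114e-04 − 1.7340e-04) = 19.80 m.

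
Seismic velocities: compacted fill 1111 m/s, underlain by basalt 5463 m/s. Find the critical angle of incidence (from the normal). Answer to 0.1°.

Critical incidence: sin θ_c = V₁/V₂ = 1111/5463 = 0.2034.
θ_c = arcsin 0.2034 = 11.73°.

11.7°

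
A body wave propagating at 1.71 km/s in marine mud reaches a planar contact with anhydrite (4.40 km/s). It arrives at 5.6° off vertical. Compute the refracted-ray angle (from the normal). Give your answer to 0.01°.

sin θ₁/V₁ = sin θ₂/V₂ ⇒ sin θ₂ = 4.40·sin 5.6°/1.71 = 4.40·0.0976/1.71 = 0.2511.
θ₂ = arcsin 0.2511 = 14.54° from the normal.

14.54°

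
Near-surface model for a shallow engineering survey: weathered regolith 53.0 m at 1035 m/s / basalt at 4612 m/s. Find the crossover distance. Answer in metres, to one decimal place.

133.2 m

x_cross = 2h·√((V₂+V₁)/(V₂−V₁)).
(V₂+V₁)/(V₂−V₁) = (4612+1035)/(4612−1035) = 1.5787; √ = 1.2565.
x_cross = 2·53.0·1.2565 = 133.18 m.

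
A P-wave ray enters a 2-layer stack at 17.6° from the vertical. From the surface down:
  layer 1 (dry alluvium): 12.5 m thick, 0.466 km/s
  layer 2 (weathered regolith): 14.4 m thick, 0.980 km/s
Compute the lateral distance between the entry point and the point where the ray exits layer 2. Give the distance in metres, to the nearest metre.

16 m

Apply Snell's law at each interface; in layer i the horizontal offset is hᵢ·tan θᵢ.
Layer 1: θ = 17.60°; offset = 12.5·tan 17.60° = 3.965 m.
Layer 2: sin θ = 0.980·sin 17.6°/0.466 = 0.6359, θ = 39.49°; offset = 14.4·tan 39.49° = 11.864 m.
Total horizontal offset = 15.830 m.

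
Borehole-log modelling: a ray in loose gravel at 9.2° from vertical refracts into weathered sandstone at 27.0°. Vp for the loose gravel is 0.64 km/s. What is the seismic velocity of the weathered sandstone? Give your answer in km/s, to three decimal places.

sin 9.2° = 0.1599; sin 27.0° = 0.4540.
V₂ = V₁·(sin θ₂/sin θ₁) = 0.64·(0.4540/0.1599) = 1.817 km/s.

1.817 km/s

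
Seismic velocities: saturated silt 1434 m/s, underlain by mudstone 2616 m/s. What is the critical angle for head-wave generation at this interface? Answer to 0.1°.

33.2°

Critical incidence: sin θ_c = V₁/V₂ = 1434/2616 = 0.5482.
θ_c = arcsin 0.5482 = 33.24°.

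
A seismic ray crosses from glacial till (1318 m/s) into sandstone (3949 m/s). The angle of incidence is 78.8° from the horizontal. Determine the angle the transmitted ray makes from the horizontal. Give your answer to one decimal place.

54.4°

Angle from the normal: 90° − 78.8° = 11.2°.
Snell's law: sin θ₂ = (V₂/V₁)·sin θ₁ = (3949/1318)·sin 11.2° = 0.5820.
θ₂ = sin⁻¹(0.5820) = 35.59° (from vertical).
From the interface: 90° − 35.59° = 54.41°.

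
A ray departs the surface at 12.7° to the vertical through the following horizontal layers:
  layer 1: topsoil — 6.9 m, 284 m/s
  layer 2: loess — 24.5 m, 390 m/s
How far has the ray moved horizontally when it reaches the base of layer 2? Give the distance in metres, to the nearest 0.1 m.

9.3 m

Ray parameter p = sin 12.7° / 284 m/s = 7.7411e-04 s/m.
Layer 1: θ = 12.70°; offset = 6.9·tan 12.70° = 1.555 m.
Layer 2: sin θ = p·390 = 0.3019 → θ = 17.57°; offset = 24.5·tan 17.57° = 7.759 m.
Total horizontal offset = 9.314 m.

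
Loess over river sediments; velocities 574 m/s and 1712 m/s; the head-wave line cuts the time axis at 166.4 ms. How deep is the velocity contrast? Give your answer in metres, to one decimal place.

θ_c = arcsin(574/1712) = 19.59°; cos θ_c = 0.9421.
tᵢ = 2h cos θ_c/V₁ ⇒ h = tᵢ·V₁/(2 cos θ_c) = 0.1664·574/(2·0.9421) = 50.69 m.

50.7 m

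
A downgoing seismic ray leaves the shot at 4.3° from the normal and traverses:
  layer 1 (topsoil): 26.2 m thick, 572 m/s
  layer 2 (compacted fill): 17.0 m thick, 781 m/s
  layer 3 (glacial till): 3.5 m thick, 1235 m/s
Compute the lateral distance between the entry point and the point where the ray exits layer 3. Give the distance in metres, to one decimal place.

Apply Snell's law at each interface; in layer i the horizontal offset is hᵢ·tan θᵢ.
Layer 1: θ = 4.30°; offset = 26.2·tan 4.30° = 1.970 m.
Layer 2: sin θ = 781·sin 4.3°/572 = 0.1024, θ = 5.88°; offset = 17.0·tan 5.88° = 1.750 m.
Layer 3: sin θ = 1235·sin 4.3°/572 = 0.1619, θ = 9.32°; offset = 3.5·tan 9.32° = 0.574 m.
Summing the layer offsets gives 4.294 m.

4.3 m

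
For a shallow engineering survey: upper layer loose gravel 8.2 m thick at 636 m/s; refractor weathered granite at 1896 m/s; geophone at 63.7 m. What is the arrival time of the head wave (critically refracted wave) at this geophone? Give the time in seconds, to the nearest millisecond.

θ_c = arcsin(V₁/V₂) = arcsin(636/1896) = 19.60°, cos θ_c = 0.9421.
Intercept time tᵢ = 2h cos θ_c / V₁ = 2·8.2·0.9421/636 = 0.02429 s.
t = x/V₂ + tᵢ = 63.7/1896 + 0.02429 = 0.05789 s.

0.058 s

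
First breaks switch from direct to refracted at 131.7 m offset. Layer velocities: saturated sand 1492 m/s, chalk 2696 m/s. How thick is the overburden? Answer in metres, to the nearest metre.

35 m

x_cross = 2h·√((V₂+V₁)/(V₂−V₁)) → h = x_cross / (2·√((V₂+V₁)/(V₂−V₁))).
√((V₂+V₁)/(V₂−V₁)) = √((2696+1492)/(2696−1492)) = 1.8650.
h = 131.7 / (2·1.8650) = 35.31 m.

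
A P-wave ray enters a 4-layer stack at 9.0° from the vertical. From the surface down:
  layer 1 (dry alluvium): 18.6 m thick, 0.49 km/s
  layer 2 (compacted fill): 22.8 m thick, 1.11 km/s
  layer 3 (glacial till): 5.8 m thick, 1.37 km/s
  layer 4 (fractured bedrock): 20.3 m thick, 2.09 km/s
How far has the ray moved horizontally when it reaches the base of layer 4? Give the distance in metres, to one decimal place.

32.6 m

Ray parameter p = sin 9.0° / 0.49 km/s = 3.1925e-01 s/km.
Layer 1: θ = 9.00°; offset = 18.6·tan 9.00° = 2.946 m.
Layer 2: sin θ = p·1.11 = 0.3544 → θ = 20.75°; offset = 22.8·tan 20.75° = 8.640 m.
Layer 3: sin θ = p·1.37 = 0.4374 → θ = 25.94°; offset = 5.8·tan 25.94° = 2.821 m.
Layer 4: sin θ = p·2.09 = 0.6672 → θ = 41.85°; offset = 20.3·tan 41.85° = 18.185 m.
Summing the layer offsets gives 32.592 m.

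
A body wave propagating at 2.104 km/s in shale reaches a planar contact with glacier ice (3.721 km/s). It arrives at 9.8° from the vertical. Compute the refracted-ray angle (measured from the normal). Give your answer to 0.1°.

17.5°

Snell's law: sin θ₂ = (V₂/V₁)·sin θ₁ = (3.721/2.104)·sin 9.8° = 0.3010.
θ₂ = arcsin 0.3010 = 17.52° from the normal.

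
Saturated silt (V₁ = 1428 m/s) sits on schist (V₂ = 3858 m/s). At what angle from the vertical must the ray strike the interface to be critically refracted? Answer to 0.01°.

Critical incidence: sin θ_c = V₁/V₂ = 1428/3858 = 0.3701.
θ_c = arcsin 0.3701 = 21.72°.

21.72°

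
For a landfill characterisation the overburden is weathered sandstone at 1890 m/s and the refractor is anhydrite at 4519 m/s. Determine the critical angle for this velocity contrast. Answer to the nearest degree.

25°

At critical incidence the refracted ray runs along the interface (θ₂ = 90°), so sin θ_c = V₁/V₂.
θ_c = arcsin(1890/4519) = arcsin 0.4182 = 24.72°.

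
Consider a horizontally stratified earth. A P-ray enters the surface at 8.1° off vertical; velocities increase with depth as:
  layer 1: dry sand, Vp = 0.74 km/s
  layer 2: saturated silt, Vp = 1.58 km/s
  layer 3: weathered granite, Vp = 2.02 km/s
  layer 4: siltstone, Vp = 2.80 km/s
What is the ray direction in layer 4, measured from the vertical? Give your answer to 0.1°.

32.2°

Snell's law across each interface conserves sin θ / V, so sin θ_4 = V_4·sin θ₁/V₁.
sin θ_4 = 2.80 × sin 8.1° / 0.74 = 0.5331.
θ_4 = 32.22° from the vertical.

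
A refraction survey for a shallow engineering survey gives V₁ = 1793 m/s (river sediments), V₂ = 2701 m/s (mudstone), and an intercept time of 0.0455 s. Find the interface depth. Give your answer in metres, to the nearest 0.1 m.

θ_c = arcsin(1793/2701) = 41.59°; cos θ_c = 0.7479.
tᵢ = 2h cos θ_c/V₁ ⇒ h = tᵢ·V₁/(2 cos θ_c) = 0.0455·1793/(2·0.7479) = 54.54 m.

54.5 m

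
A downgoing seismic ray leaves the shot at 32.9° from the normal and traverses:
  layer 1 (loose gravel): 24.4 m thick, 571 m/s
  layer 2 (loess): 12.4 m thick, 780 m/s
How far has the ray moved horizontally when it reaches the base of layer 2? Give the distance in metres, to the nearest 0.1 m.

Apply Snell's law at each interface; in layer i the horizontal offset is hᵢ·tan θᵢ.
Layer 1: θ = 32.90°; offset = 24.4·tan 32.90° = 15.785 m.
Layer 2: sin θ = 780·sin 32.9°/571 = 0.7420, θ = 47.90°; offset = 12.4·tan 47.90° = 13.724 m.
Total horizontal offset = 29.509 m.

29.5 m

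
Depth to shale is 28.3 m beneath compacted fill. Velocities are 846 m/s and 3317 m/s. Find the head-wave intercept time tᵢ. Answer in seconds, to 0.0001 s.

0.0647 s

tᵢ = 2h·√(V₂²−V₁²)/(V₁V₂).
√(V₂²−V₁²) = √(3317²−846²) = 3207.3 m/s.
tᵢ = 2·28.3·3207.3/(846·3317) = 0.06469 s.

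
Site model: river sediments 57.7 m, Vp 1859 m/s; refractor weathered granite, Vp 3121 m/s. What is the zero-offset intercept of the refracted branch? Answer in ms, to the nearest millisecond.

θ_c = arcsin(V₁/V₂) = arcsin(1859/3121) = 36.56°; cos θ_c = 0.8032.
tᵢ = 2h·cos θ_c / V₁ = 2·57.7·0.8032 / 1859 = 0.04986 s.

50 ms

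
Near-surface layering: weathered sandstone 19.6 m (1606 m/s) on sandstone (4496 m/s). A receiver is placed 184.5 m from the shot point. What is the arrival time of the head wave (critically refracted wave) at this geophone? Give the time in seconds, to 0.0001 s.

0.0638 s

θ_c = arcsin(V₁/V₂) = arcsin(1606/4496) = 20.93°, cos θ_c = 0.9340.
Intercept time tᵢ = 2h cos θ_c / V₁ = 2·19.6·0.9340/1606 = 0.02280 s.
t = x/V₂ + tᵢ = 184.5/4496 + 0.02280 = 0.06383 s.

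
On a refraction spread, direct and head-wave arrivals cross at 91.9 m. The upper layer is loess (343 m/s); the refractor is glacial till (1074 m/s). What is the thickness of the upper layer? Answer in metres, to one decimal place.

h = (x_cross/2)·√((V₂−V₁)/(V₂+V₁)).
(V₂−V₁)/(V₂+V₁) = (1074−343)/(1074+343) = 0.5159; √ = 0.7182.
h = (91.9/2)·0.7182 = 33.00 m.

33.0 m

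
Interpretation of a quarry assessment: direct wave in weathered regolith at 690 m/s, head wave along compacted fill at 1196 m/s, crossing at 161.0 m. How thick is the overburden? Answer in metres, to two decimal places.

41.70 m

x_cross = 2h·√((V₂+V₁)/(V₂−V₁)) → h = x_cross / (2·√((V₂+V₁)/(V₂−V₁))).
√((V₂+V₁)/(V₂−V₁)) = √((1196+690)/(1196−690)) = 1.9306.
h = 161.0 / (2·1.9306) = 41.70 m.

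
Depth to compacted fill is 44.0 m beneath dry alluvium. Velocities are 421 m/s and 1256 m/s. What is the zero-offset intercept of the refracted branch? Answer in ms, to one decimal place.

tᵢ = 2h·√(V₂²−V₁²)/(V₁V₂).
√(V₂²−V₁²) = √(1256²−421²) = 1183.3 m/s.
tᵢ = 2·44.0·1183.3/(421·1256) = 0.19693 s.

196.9 ms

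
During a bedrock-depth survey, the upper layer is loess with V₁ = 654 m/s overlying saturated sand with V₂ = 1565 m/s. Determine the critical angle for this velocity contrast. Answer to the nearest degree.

Critical incidence: sin θ_c = V₁/V₂ = 654/1565 = 0.4179.
θ_c = arcsin 0.4179 = 24.70°.

25°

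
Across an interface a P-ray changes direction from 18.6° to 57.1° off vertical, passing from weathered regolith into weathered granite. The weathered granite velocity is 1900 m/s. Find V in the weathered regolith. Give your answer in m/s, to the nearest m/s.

Snell's law: sin 18.6°/V₁ = sin 57.1°/V₂.
V₁ = V₂·sin 18.6°/sin 57.1° = 1900 × 0.3799 = 721.78 m/s.

722 m/s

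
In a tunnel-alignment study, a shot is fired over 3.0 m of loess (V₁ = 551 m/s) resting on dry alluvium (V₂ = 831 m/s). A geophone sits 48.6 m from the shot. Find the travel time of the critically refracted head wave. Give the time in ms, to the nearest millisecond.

t = x/V₂ + 2h·√(V₂²−V₁²)/(V₁V₂).
√(V₂²−V₁²) = √(831²−551²) = 622.1 m/s; delay term = 2·3.0·622.1/(551·831) = 0.00815 s.
t = 48.6/831 + 0.00815 = 0.06664 s.

67 ms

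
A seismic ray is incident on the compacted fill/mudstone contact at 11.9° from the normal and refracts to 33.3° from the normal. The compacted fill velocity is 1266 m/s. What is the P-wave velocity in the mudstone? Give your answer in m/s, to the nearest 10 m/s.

Snell's law: sin 11.9°/V₁ = sin 33.3°/V₂.
V₂ = V₁·sin 33.3°/sin 11.9° = 1266 × 2.6625 = 3370.75 m/s.

3370 m/s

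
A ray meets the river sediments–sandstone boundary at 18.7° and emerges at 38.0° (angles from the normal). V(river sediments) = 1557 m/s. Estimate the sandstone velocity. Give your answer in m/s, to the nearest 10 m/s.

2990 m/s

sin 18.7° = 0.3206; sin 38.0° = 0.6157.
V₂ = V₁·(sin θ₂/sin θ₁) = 1557·(0.6157/0.3206) = 2989.85 m/s.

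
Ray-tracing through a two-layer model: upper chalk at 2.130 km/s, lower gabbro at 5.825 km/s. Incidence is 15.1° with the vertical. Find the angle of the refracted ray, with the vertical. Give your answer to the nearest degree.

Snell's law: sin θ₂ = (V₂/V₁)·sin θ₁ = (5.825/2.130)·sin 15.1° = 0.7124.
θ₂ = arcsin 0.7124 = 45.43° from the normal.

45°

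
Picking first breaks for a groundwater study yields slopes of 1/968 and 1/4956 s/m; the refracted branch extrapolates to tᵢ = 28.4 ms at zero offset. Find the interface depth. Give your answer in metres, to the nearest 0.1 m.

14.0 m

θ_c = arcsin(968/4956) = 11.26°; cos θ_c = 0.9807.
tᵢ = 2h cos θ_c/V₁ ⇒ h = tᵢ·V₁/(2 cos θ_c) = 0.0284·968/(2·0.9807) = 14.02 m.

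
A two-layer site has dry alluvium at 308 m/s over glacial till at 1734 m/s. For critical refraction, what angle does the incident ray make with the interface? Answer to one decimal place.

Critical incidence: sin θ_c = V₁/V₂ = 308/1734 = 0.1776.
θ_c = arcsin 0.1776 = 10.23°.
Measured from the interface: 90° − 10.23° = 79.77°.

79.8°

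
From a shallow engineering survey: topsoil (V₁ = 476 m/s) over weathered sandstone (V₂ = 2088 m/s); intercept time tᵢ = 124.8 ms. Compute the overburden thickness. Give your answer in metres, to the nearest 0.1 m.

30.5 m

θ_c = arcsin(476/2088) = 13.18°; cos θ_c = 0.9737.
tᵢ = 2h cos θ_c/V₁ ⇒ h = tᵢ·V₁/(2 cos θ_c) = 0.1248·476/(2·0.9737) = 30.51 m.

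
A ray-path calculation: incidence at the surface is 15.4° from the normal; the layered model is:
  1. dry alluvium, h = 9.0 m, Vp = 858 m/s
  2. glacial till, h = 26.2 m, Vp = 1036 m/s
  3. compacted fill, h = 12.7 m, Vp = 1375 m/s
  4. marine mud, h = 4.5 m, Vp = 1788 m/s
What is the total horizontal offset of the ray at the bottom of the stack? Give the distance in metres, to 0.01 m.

p = sin θ₁/V₁ = sin 15.4°/858 = 3.0951e-04 s/m is conserved through the stack.
Layer 1: θ = 15.40°; offset = 9.0·tan 15.40° = 2.4790 m.
Layer 2: sin θ = p·1036 = 0.3206 → θ = 18.70°; offset = 26.2·tan 18.70° = 8.8693 m.
Layer 3: sin θ = p·1375 = 0.4256 → θ = 25.19°; offset = 12.7·tan 25.19° = 5.9726 m.
Layer 4: sin θ = p·1788 = 0.5534 → θ = 33.60°; offset = 4.5·tan 33.60° = 2.9898 m.
Σ offsets = 20.3107 m.

20.31 m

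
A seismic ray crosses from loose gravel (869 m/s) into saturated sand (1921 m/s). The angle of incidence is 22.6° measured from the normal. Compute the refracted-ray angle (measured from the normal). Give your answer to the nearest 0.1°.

58.2°

sin θ₁/V₁ = sin θ₂/V₂ ⇒ sin θ₂ = 1921·sin 22.6°/869 = 1921·0.3843/869 = 0.8495.
θ₂ = arcsin 0.8495 = 58.16° from the normal.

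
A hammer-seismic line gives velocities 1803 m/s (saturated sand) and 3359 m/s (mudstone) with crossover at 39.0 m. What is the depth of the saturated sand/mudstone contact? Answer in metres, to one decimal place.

x_cross = 2h·√((V₂+V₁)/(V₂−V₁)) → h = x_cross / (2·√((V₂+V₁)/(V₂−V₁))).
√((V₂+V₁)/(V₂−V₁)) = √((3359+1803)/(3359−1803)) = 1.8214.
h = 39.0 / (2·1.8214) = 10.71 m.

10.7 m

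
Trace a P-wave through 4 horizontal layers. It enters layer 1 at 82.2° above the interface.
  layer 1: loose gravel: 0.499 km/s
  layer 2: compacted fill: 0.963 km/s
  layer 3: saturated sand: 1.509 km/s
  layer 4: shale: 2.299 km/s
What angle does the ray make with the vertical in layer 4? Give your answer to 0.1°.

38.7°

From the normal: θ₁ = 90° − 82.2° = 7.8°.
Ray parameter p = sin 7.8° / 0.499 = 2.7198e-01 s/km.
sin θ_4 = p·V_4 = 2.7198e-01 × 2.299 = 0.6253.
θ_4 = arcsin 0.6253 = 38.70°.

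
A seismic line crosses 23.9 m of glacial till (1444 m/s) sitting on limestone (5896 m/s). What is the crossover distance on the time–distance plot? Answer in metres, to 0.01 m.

61.38 m

x_cross = 2h·√((V₂+V₁)/(V₂−V₁)).
(V₂+V₁)/(V₂−V₁) = (5896+1444)/(5896−1444) = 1.6487; √ = 1.2840.
x_cross = 2·23.9·1.2840 = 61.38 m.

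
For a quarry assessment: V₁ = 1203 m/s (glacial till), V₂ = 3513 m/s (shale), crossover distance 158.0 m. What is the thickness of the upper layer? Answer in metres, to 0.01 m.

x_cross = 2h·√((V₂+V₁)/(V₂−V₁)) → h = x_cross / (2·√((V₂+V₁)/(V₂−V₁))).
√((V₂+V₁)/(V₂−V₁)) = √((3513+1203)/(3513−1203)) = 1.4288.
h = 158.0 / (2·1.4288) = 55.29 m.

55.29 m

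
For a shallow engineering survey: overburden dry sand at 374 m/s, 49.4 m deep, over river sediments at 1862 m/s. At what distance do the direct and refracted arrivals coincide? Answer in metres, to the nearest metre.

121 m

x_cross = 2h·√((V₂+V₁)/(V₂−V₁)).
(V₂+V₁)/(V₂−V₁) = (1862+374)/(1862−374) = 1.5027; √ = 1.2258.
x_cross = 2·49.4·1.2258 = 121.11 m.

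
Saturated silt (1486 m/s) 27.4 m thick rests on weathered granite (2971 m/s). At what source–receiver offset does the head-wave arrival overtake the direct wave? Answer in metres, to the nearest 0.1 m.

x_cross = 2h·√((V₂+V₁)/(V₂−V₁)).
(V₂+V₁)/(V₂−V₁) = (2971+1486)/(2971−1486) = 3.0013; √ = 1.7324.
x_cross = 2·27.4·1.7324 = 94.94 m.

94.9 m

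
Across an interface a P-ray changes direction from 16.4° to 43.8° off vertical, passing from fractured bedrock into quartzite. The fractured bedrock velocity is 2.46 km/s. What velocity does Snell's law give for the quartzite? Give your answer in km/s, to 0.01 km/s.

6.03 km/s

sin 16.4° = 0.2823; sin 43.8° = 0.6921.
V₂ = V₁·(sin θ₂/sin θ₁) = 2.46·(0.6921/0.2823) = 6.03 km/s.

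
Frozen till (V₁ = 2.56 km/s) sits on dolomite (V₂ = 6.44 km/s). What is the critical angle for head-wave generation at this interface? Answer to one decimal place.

At critical incidence the refracted ray runs along the interface (θ₂ = 90°), so sin θ_c = V₁/V₂.
θ_c = arcsin(2.56/6.44) = arcsin 0.3975 = 23.42°.

23.4°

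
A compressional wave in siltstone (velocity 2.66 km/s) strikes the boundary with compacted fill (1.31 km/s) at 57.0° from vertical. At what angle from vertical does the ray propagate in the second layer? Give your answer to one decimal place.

24.4°

sin θ₁/V₁ = sin θ₂/V₂ ⇒ sin θ₂ = 1.31·sin 57.0°/2.66 = 1.31·0.8387/2.66 = 0.4130.
θ₂ = sin⁻¹(0.4130) = 24.40° (from vertical).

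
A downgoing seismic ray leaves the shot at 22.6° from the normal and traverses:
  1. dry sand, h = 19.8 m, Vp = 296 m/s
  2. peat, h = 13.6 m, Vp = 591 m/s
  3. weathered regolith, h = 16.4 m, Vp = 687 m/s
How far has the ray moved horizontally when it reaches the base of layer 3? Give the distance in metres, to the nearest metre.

p = sin θ₁/V₁ = sin 22.6°/296 = 1.2983e-03 s/m is conserved through the stack.
Layer 1: θ = 22.60°; offset = 19.8·tan 22.60° = 8.242 m.
Layer 2: sin θ = p·591 = 0.7673 → θ = 50.11°; offset = 13.6·tan 50.11° = 16.272 m.
Layer 3: sin θ = p·687 = 0.8919 → θ = 63.12°; offset = 16.4·tan 63.12° = 32.349 m.
Summing the layer offsets gives 56.863 m.

57 m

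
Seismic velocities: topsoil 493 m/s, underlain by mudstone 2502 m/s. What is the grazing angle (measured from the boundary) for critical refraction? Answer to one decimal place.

Critical incidence: sin θ_c = V₁/V₂ = 493/2502 = 0.1970.
θ_c = arcsin 0.1970 = 11.36°.
Measured from the interface: 90° − 11.36° = 78.64°.

78.6°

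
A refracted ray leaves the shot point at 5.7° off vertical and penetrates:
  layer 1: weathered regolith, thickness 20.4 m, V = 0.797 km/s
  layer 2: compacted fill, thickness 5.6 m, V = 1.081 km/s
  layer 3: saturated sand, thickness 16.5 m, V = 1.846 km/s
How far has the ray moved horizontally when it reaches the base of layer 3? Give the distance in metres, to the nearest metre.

Ray parameter p = sin 5.7° / 0.797 km/s = 1.2462e-01 s/km.
Layer 1: θ = 5.70°; offset = 20.4·tan 5.70° = 2.036 m.
Layer 2: sin θ = p·1.081 = 0.1347 → θ = 7.74°; offset = 5.6·tan 7.74° = 0.761 m.
Layer 3: sin θ = p·1.846 = 0.2300 → θ = 13.30°; offset = 16.5·tan 13.30° = 3.900 m.
Summing the layer offsets gives 6.698 m.

7 m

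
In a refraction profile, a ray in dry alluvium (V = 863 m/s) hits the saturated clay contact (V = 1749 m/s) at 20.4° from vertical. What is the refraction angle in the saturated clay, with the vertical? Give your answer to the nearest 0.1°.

sin θ₁/V₁ = sin θ₂/V₂ ⇒ sin θ₂ = 1749·sin 20.4°/863 = 1749·0.3486/863 = 0.7064.
θ₂ = arcsin 0.7064 = 44.95° from the normal.

44.9°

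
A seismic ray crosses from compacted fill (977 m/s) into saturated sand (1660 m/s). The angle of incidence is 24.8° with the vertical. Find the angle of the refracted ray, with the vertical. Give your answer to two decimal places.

Snell's law: sin θ₂ = (V₂/V₁)·sin θ₁ = (1660/977)·sin 24.8° = 0.7127.
θ₂ = arcsin 0.7127 = 45.45° from the normal.

45.45°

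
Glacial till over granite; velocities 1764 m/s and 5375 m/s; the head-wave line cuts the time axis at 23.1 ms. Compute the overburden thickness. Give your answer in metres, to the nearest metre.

h = tᵢ·V₁·V₂ / (2·√(V₂²−V₁²)).
√(V₂²−V₁²) = √(5375² − 1764²) = 5077.3 m/s.
h = 0.0231 s × 1764 × 5375 / (2 × 5077.3) = 21.57 m.

22 m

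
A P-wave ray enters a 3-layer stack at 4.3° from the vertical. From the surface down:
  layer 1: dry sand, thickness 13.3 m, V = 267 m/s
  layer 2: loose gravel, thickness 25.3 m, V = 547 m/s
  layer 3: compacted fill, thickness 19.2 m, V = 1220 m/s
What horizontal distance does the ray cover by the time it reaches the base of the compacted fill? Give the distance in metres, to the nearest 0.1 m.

11.9 m

Ray parameter p = sin 4.3° / 267 m/s = 2.8082e-04 s/m.
Layer 1: θ = 4.30°; offset = 13.3·tan 4.30° = 1.000 m.
Layer 2: sin θ = p·547 = 0.1536 → θ = 8.84°; offset = 25.3·tan 8.84° = 3.933 m.
Layer 3: sin θ = p·1220 = 0.3426 → θ = 20.04°; offset = 19.2·tan 20.04° = 7.002 m.
Total horizontal offset = 11.935 m.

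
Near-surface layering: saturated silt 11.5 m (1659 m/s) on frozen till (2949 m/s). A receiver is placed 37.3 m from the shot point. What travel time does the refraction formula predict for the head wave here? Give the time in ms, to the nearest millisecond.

24 ms

t = x/V₂ + 2h·√(V₂²−V₁²)/(V₁V₂).
√(V₂²−V₁²) = √(2949²−1659²) = 2438.1 m/s; delay term = 2·11.5·2438.1/(1659·2949) = 0.01146 s.
t = 37.3/2949 + 0.01146 = 0.02411 s.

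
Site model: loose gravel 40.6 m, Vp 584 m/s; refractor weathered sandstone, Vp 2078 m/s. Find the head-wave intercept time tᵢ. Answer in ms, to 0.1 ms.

tᵢ = 2h·√(V₂²−V₁²)/(V₁V₂).
√(V₂²−V₁²) = √(2078²−584²) = 1994.2 m/s.
tᵢ = 2·40.6·1994.2/(584·2078) = 0.13344 s.

133.4 ms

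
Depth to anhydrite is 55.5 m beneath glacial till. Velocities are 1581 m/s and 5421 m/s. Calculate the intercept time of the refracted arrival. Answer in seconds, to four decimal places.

0.0672 s

θ_c = arcsin(V₁/V₂) = arcsin(1581/5421) = 16.96°; cos θ_c = 0.9565.
tᵢ = 2h·cos θ_c / V₁ = 2·55.5·0.9565 / 1581 = 0.06716 s.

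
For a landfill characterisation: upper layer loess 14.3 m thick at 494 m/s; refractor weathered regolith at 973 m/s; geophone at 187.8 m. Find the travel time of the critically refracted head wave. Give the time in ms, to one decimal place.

242.9 ms

t = x/V₂ + 2h·√(V₂²−V₁²)/(V₁V₂).
√(V₂²−V₁²) = √(973²−494²) = 838.3 m/s; delay term = 2·14.3·838.3/(494·973) = 0.04988 s.
t = 187.8/973 + 0.04988 = 0.24289 s.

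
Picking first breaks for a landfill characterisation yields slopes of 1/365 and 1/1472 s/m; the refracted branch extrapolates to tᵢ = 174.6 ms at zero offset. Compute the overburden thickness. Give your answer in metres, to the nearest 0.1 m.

32.9 m

θ_c = arcsin(365/1472) = 14.36°; cos θ_c = 0.9688.
tᵢ = 2h cos θ_c/V₁ ⇒ h = tᵢ·V₁/(2 cos θ_c) = 0.1746·365/(2·0.9688) = 32.89 m.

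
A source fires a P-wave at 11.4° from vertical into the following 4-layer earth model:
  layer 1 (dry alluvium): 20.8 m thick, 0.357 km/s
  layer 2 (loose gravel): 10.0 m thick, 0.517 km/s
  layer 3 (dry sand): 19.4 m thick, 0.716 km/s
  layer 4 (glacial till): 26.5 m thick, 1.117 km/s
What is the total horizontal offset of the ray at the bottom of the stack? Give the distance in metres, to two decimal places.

36.41 m

Apply Snell's law at each interface; in layer i the horizontal offset is hᵢ·tan θᵢ.
Layer 1: θ = 11.40°; offset = 20.8·tan 11.40° = 4.1940 m.
Layer 2: sin θ = 0.517·sin 11.4°/0.357 = 0.2862, θ = 16.63°; offset = 10.0·tan 16.63° = 2.9874 m.
Layer 3: sin θ = 0.716·sin 11.4°/0.357 = 0.3964, θ = 23.35°; offset = 19.4·tan 23.35° = 8.3769 m.
Layer 4: sin θ = 1.117·sin 11.4°/0.357 = 0.6184, θ = 38.20°; offset = 26.5·tan 38.20° = 20.8552 m.
Σ offsets = 36.4136 m.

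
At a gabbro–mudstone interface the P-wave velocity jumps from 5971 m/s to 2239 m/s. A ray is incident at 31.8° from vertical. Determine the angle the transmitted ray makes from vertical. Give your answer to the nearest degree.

sin θ₁/V₁ = sin θ₂/V₂ ⇒ sin θ₂ = 2239·sin 31.8°/5971 = 2239·0.5270/5971 = 0.1976.
θ₂ = sin⁻¹(0.1976) = 11.40° (from vertical).

11°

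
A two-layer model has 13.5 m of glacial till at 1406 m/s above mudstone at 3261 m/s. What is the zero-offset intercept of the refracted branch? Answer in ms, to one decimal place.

17.3 ms

tᵢ = 2h·√(V₂²−V₁²)/(V₁V₂).
√(V₂²−V₁²) = √(3261²−1406²) = 2942.3 m/s.
tᵢ = 2·13.5·2942.3/(1406·3261) = 0.01733 s.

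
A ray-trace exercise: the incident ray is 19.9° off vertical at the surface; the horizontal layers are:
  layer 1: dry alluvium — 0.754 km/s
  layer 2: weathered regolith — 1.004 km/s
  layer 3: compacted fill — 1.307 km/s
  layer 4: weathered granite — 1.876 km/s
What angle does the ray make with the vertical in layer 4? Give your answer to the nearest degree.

58°

Snell's law across each interface conserves sin θ / V, so sin θ_4 = V_4·sin θ₁/V₁.
sin θ_4 = 1.876 × sin 19.9° / 0.754 = 0.8469.
θ_4 = 57.87° from the vertical.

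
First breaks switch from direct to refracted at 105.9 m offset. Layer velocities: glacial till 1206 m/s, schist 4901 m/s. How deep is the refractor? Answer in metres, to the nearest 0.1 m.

41.2 m

x_cross = 2h·√((V₂+V₁)/(V₂−V₁)) → h = x_cross / (2·√((V₂+V₁)/(V₂−V₁))).
√((V₂+V₁)/(V₂−V₁)) = √((4901+1206)/(4901−1206)) = 1.2856.
h = 105.9 / (2·1.2856) = 41.19 m.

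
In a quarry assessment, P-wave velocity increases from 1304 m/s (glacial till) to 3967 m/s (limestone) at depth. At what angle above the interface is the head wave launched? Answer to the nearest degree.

71°

Critical incidence: sin θ_c = V₁/V₂ = 1304/3967 = 0.3287.
θ_c = arcsin 0.3287 = 19.19°.
Measured from the interface: 90° − 19.19° = 70.81°.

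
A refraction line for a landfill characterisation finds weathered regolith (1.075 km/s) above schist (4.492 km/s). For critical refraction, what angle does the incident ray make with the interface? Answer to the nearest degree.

Critical incidence: sin θ_c = V₁/V₂ = 1.075/4.492 = 0.2393.
θ_c = arcsin 0.2393 = 13.85°.
Measured from the interface: 90° − 13.85° = 76.15°.

76°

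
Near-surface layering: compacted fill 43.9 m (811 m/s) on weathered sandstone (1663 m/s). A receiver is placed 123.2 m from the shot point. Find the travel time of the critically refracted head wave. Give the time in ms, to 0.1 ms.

θ_c = arcsin(V₁/V₂) = arcsin(811/1663) = 29.19°, cos θ_c = 0.8730.
Intercept time tᵢ = 2h cos θ_c / V₁ = 2·43.9·0.8730/811 = 0.09452 s.
t = x/V₂ + tᵢ = 123.2/1663 + 0.09452 = 0.16860 s.

168.6 ms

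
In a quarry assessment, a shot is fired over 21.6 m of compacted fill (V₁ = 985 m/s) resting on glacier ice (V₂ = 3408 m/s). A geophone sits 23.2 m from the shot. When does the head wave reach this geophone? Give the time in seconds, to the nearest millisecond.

0.049 s

θ_c = arcsin(V₁/V₂) = arcsin(985/3408) = 16.80°, cos θ_c = 0.9573.
Intercept time tᵢ = 2h cos θ_c / V₁ = 2·21.6·0.9573/985 = 0.04199 s.
t = x/V₂ + tᵢ = 23.2/3408 + 0.04199 = 0.04879 s.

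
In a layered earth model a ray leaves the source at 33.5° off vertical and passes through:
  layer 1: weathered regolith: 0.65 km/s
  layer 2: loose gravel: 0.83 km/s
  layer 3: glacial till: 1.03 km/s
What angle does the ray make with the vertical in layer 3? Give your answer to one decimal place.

61.0°

Ray parameter p = sin 33.5° / 0.65 = 8.4913e-01 s/km.
sin θ_3 = p·V_3 = 8.4913e-01 × 1.03 = 0.8746.
θ_3 = arcsin 0.8746 = 61.00°.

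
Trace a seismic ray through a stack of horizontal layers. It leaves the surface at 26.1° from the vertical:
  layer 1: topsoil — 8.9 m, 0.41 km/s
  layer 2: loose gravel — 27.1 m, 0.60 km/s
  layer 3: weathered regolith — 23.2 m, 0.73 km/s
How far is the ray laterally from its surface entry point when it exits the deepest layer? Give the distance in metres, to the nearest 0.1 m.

56.4 m

Apply Snell's law at each interface; in layer i the horizontal offset is hᵢ·tan θᵢ.
Layer 1: θ = 26.10°; offset = 8.9·tan 26.10° = 4.360 m.
Layer 2: sin θ = 0.60·sin 26.1°/0.41 = 0.6438, θ = 40.08°; offset = 27.1·tan 40.08° = 22.802 m.
Layer 3: sin θ = 0.73·sin 26.1°/0.41 = 0.7833, θ = 51.56°; offset = 23.2·tan 51.56° = 29.234 m.
Σ offsets = 56.395 m.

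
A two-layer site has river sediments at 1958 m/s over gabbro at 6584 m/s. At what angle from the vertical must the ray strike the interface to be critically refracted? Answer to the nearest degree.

17°

Critical incidence: sin θ_c = V₁/V₂ = 1958/6584 = 0.2974.
θ_c = arcsin 0.2974 = 17.30°.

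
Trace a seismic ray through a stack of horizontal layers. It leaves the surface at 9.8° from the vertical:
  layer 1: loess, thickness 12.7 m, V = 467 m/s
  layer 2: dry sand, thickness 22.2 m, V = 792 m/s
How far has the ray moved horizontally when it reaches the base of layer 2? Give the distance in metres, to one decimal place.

p = sin θ₁/V₁ = sin 9.8°/467 = 3.6447e-04 s/m is conserved through the stack.
Layer 1: θ = 9.80°; offset = 12.7·tan 9.80° = 2.194 m.
Layer 2: sin θ = p·792 = 0.2887 → θ = 16.78°; offset = 22.2·tan 16.78° = 6.693 m.
Summing the layer offsets gives 8.887 m.

8.9 m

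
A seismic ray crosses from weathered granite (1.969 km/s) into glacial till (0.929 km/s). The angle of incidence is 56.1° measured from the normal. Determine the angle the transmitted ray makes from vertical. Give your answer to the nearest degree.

23°

sin θ₁/V₁ = sin θ₂/V₂ ⇒ sin θ₂ = 0.929·sin 56.1°/1.969 = 0.929·0.8300/1.969 = 0.3916.
θ₂ = arcsin 0.3916 = 23.05° from the normal.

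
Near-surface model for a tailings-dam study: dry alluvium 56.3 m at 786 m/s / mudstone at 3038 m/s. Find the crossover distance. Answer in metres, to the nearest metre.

147 m

θ_c = arcsin(786/3038) = 14.99°, so cos θ_c = 0.9660 and tᵢ = 2h cos θ_c/V₁ = 0.1384 s.
At crossover x/V₁ = x/V₂ + tᵢ ⇒ x = tᵢ/(1/V₁ − 1/V₂) = 0.13838/(1.2723e-03 − 3.2916e-04) = 146.73 m.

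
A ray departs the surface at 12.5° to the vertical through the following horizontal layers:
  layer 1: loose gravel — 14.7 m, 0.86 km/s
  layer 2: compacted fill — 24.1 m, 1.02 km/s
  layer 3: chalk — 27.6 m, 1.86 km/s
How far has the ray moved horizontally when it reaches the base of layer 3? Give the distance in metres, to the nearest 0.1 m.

24.3 m

Apply Snell's law at each interface; in layer i the horizontal offset is hᵢ·tan θᵢ.
Layer 1: θ = 12.50°; offset = 14.7·tan 12.50° = 3.259 m.
Layer 2: sin θ = 1.02·sin 12.5°/0.86 = 0.2567, θ = 14.87°; offset = 24.1·tan 14.87° = 6.401 m.
Layer 3: sin θ = 1.86·sin 12.5°/0.86 = 0.4681, θ = 27.91°; offset = 27.6·tan 27.91° = 14.621 m.
Total horizontal offset = 24.281 m.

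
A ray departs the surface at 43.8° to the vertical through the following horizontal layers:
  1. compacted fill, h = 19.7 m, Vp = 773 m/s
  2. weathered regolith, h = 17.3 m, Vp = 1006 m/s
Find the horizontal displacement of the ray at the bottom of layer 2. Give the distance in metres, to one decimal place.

p = sin θ₁/V₁ = sin 43.8°/773 = 8.9540e-04 s/m is conserved through the stack.
Layer 1: θ = 43.80°; offset = 19.7·tan 43.80° = 18.892 m.
Layer 2: sin θ = p·1006 = 0.9008 → θ = 64.26°; offset = 17.3·tan 64.26° = 35.882 m.
Total horizontal offset = 54.774 m.

54.8 m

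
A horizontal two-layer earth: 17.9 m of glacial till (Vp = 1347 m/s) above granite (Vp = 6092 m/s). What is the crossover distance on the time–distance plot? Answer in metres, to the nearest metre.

θ_c = arcsin(1347/6092) = 12.77°, so cos θ_c = 0.9752 and tᵢ = 2h cos θ_c/V₁ = 0.0259 s.
At crossover x/V₁ = x/V₂ + tᵢ ⇒ x = tᵢ/(1/V₁ − 1/V₂) = 0.02592/(7.4239e-04 − 1.6415e-04) = 44.83 m.

45 m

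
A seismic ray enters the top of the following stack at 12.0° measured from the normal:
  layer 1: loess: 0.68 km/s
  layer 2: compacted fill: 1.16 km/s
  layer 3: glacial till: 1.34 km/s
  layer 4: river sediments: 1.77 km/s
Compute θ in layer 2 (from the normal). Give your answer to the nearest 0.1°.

20.8°

Ray parameter p = sin 12.0° / 0.68 = 3.0575e-01 s/km.
sin θ_2 = p·V_2 = 3.0575e-01 × 1.16 = 0.3547.
θ_2 = 20.77° from the vertical.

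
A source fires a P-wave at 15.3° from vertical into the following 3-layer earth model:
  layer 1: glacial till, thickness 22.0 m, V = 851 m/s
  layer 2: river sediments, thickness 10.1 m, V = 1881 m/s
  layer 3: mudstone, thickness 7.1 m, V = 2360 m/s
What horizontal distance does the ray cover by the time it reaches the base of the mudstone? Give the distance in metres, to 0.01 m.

20.89 m

Ray parameter p = sin 15.3° / 851 m/s = 3.1007e-04 s/m.
Layer 1: θ = 15.30°; offset = 22.0·tan 15.30° = 6.0185 m.
Layer 2: sin θ = p·1881 = 0.5832 → θ = 35.68°; offset = 10.1·tan 35.68° = 7.2521 m.
Layer 3: sin θ = p·2360 = 0.7318 → θ = 47.04°; offset = 7.1·tan 47.04° = 7.6233 m.
Summing the layer offsets gives 20.8939 m.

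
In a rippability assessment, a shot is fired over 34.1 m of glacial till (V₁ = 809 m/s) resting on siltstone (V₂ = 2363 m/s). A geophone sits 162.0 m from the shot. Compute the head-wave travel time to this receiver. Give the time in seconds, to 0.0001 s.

0.1478 s

t = x/V₂ + 2h·√(V₂²−V₁²)/(V₁V₂).
√(V₂²−V₁²) = √(2363²−809²) = 2220.2 m/s; delay term = 2·34.1·2220.2/(809·2363) = 0.07921 s.
t = 162.0/2363 + 0.07921 = 0.14776 s.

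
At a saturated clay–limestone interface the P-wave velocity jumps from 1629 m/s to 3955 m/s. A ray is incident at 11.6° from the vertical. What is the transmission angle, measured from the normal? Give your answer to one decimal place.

29.2°

Snell's law: sin θ₂ = (V₂/V₁)·sin θ₁ = (3955/1629)·sin 11.6° = 0.4882.
θ₂ = arcsin 0.4882 = 29.22° from the normal.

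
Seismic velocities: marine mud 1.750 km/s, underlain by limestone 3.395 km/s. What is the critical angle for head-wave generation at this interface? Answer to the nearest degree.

Critical incidence: sin θ_c = V₁/V₂ = 1.750/3.395 = 0.5155.
θ_c = arcsin 0.5155 = 31.03°.

31°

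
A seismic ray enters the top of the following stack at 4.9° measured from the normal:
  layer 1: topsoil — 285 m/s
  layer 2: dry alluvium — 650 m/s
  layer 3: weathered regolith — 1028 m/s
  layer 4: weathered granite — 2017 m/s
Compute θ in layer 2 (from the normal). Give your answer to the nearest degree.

11°

Ray parameter p = sin 4.9° / 285 = 2.9971e-04 s/m.
sin θ_2 = p·V_2 = 2.9971e-04 × 650 = 0.1948.
θ_2 = arcsin 0.1948 = 11.23°.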